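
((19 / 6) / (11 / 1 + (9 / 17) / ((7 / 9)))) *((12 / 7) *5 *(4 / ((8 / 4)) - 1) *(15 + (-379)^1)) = -117572 / 139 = -845.84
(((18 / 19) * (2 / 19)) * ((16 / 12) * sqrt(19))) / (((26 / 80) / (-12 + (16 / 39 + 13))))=35200 * sqrt(19) / 61009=2.51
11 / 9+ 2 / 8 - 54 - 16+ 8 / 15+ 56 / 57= -229181 / 3420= -67.01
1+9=10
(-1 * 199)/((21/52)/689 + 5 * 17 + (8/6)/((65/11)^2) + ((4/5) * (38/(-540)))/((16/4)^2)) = -9625192200/4112968111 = -2.34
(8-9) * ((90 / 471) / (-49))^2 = -900 / 59182249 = -0.00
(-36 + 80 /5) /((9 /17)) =-340 /9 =-37.78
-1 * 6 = -6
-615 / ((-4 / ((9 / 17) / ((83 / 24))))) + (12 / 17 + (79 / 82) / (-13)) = 24.17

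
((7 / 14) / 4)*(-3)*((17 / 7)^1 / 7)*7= -51 / 56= -0.91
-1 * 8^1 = -8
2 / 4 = 1 / 2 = 0.50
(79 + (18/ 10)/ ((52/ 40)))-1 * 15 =850/ 13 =65.38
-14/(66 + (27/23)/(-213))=-22862/107769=-0.21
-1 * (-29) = 29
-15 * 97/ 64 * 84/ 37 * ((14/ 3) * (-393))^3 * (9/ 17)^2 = 1908425952890415/ 21386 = 89237162297.32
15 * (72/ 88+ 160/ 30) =1015/ 11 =92.27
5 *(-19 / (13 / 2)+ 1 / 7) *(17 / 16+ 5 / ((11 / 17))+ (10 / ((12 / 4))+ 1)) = -61295 / 336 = -182.43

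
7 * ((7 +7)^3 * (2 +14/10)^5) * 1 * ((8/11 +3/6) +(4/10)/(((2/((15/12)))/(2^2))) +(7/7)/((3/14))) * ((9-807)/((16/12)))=-247560328678026/6875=-36008775080.44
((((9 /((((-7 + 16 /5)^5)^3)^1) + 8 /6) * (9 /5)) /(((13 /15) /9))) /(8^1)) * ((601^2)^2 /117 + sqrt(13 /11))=4918685090937491289501 * sqrt(143) /17367209322176769254056 + 71302440874847576879506708027989 /20524883744390727300248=3473951026.10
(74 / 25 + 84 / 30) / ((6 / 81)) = 1944 / 25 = 77.76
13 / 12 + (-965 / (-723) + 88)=87163 / 964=90.42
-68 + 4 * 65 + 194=386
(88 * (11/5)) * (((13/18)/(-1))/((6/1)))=-3146/135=-23.30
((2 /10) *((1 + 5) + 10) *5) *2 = 32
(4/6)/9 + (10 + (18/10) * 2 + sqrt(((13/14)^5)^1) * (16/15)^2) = 5408 * sqrt(182)/77175 + 1846/135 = 14.62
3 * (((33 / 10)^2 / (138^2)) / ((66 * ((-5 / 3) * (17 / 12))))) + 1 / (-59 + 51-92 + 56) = -0.02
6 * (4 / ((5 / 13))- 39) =-858 / 5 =-171.60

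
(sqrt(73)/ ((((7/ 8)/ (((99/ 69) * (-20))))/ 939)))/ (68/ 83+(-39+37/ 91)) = 6965.31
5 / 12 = 0.42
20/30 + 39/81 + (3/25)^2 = 19618/16875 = 1.16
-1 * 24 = -24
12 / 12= 1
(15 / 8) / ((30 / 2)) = 1 / 8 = 0.12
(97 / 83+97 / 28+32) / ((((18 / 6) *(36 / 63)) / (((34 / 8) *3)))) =1447295 / 5312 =272.46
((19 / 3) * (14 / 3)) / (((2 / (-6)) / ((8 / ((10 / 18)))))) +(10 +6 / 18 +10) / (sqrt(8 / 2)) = -37999 / 30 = -1266.63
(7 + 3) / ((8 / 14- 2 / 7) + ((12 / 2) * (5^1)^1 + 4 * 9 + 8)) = 7 / 52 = 0.13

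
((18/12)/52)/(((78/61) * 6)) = 61/16224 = 0.00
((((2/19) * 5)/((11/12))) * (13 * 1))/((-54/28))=-7280/1881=-3.87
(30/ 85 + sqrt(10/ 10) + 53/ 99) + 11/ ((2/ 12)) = 114256/ 1683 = 67.89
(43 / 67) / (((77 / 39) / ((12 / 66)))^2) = 261612 / 48066403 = 0.01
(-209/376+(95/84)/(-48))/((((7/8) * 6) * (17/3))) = -109801/5637744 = -0.02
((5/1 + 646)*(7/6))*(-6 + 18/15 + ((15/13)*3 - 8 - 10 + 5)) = -707854/65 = -10890.06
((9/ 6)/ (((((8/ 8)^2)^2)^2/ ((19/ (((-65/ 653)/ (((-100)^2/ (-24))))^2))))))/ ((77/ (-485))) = -122792466718750/ 39039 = -3145379408.25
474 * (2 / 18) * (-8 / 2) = -632 / 3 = -210.67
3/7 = 0.43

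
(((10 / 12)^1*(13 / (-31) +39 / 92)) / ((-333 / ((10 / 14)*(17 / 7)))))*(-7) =5525 / 39888072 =0.00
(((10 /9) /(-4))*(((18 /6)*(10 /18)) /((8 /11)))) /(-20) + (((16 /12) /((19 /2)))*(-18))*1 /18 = -3563 /32832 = -0.11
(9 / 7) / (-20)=-9 / 140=-0.06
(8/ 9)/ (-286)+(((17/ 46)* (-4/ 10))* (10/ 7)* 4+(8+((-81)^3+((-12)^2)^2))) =-105820168955/ 207207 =-510697.85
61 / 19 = 3.21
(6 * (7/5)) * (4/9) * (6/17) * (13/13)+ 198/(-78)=-1349/1105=-1.22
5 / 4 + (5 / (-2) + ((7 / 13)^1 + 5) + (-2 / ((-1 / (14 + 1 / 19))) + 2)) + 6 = 40.39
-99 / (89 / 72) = -7128 / 89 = -80.09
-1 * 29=-29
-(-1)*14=14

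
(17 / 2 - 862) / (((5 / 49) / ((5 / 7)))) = -11949 / 2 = -5974.50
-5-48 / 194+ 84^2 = 683923 / 97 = 7050.75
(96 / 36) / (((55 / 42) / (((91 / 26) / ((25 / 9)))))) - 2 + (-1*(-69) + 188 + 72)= 453153 / 1375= 329.57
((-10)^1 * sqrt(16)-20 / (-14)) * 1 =-270 / 7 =-38.57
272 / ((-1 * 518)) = -136 / 259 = -0.53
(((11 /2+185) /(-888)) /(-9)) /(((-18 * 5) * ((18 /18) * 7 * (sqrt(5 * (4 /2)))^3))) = -127 * sqrt(10) /335664000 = -0.00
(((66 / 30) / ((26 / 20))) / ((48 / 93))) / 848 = 0.00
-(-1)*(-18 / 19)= -18 / 19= -0.95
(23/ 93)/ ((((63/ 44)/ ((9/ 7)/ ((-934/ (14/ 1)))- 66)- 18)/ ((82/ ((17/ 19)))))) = -16203704792/ 12883870971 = -1.26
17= 17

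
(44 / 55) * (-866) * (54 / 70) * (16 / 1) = -1496448 / 175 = -8551.13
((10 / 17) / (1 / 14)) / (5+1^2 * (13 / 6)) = 840 / 731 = 1.15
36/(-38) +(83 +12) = 1787/19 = 94.05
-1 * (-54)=54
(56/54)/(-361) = -28/9747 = -0.00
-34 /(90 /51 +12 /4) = -578 /81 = -7.14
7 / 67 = 0.10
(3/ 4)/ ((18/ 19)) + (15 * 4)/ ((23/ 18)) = 47.75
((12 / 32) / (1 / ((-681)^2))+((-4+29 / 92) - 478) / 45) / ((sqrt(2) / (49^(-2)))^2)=287977855 / 19093020912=0.02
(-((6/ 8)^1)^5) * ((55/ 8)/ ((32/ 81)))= -1082565/ 262144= -4.13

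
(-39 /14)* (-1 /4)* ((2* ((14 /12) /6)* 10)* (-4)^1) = -65 /6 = -10.83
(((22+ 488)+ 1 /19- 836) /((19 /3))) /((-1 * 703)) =18579 /253783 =0.07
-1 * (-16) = 16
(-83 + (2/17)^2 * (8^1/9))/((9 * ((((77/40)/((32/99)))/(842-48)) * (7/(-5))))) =1096868441600/1249127649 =878.11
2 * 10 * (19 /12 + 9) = 635 /3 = 211.67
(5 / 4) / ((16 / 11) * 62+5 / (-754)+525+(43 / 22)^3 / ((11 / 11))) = 5017870 / 2499469431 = 0.00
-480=-480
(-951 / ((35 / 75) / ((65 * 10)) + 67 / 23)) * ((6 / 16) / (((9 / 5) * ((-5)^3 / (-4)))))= -1421745 / 653411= -2.18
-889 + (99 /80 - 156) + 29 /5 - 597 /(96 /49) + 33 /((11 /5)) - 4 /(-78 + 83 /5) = -65212503 /49120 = -1327.62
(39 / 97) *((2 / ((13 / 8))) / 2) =24 / 97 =0.25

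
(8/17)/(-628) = -2/2669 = -0.00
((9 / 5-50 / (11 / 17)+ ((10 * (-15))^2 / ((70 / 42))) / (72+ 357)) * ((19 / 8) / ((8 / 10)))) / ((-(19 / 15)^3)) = 106187625 / 1651936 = 64.28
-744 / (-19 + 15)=186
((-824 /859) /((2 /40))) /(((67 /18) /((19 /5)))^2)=-385513344 /19280255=-20.00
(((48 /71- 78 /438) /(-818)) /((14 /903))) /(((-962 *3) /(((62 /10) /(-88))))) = -3440473 /3589155352640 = -0.00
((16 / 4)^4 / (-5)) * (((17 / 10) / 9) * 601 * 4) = -5231104 / 225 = -23249.35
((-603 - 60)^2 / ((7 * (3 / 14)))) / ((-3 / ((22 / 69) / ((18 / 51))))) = -18266534 / 207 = -88244.13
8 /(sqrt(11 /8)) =16 * sqrt(22) /11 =6.82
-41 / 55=-0.75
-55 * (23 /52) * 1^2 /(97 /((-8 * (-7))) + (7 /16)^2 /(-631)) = -357600320 /25457653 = -14.05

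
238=238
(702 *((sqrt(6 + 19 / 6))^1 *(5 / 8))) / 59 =585 *sqrt(330) / 472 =22.51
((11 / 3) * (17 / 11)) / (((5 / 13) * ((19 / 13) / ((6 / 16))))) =2873 / 760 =3.78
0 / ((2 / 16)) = 0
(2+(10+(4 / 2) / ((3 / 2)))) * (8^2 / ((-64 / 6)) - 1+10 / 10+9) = 40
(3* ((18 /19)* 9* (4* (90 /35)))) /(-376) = -4374 /6251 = -0.70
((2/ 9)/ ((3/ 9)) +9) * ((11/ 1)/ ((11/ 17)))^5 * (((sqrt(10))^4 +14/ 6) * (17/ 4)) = 214896776807/ 36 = 5969354911.31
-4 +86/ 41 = -78/ 41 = -1.90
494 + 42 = 536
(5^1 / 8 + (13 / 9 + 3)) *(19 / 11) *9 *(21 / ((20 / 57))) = 1660239 / 352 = 4716.59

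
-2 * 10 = -20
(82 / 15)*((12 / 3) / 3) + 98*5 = 22378 / 45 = 497.29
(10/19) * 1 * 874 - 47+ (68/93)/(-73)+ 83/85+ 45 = 264853477/577065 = 458.97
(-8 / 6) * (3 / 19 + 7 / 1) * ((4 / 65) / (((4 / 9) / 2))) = -3264 / 1235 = -2.64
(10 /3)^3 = 1000 /27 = 37.04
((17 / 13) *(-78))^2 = 10404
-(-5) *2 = 10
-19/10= -1.90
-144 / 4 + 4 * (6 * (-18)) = -468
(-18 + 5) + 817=804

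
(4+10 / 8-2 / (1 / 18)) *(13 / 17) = -1599 / 68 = -23.51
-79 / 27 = -2.93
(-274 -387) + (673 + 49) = 61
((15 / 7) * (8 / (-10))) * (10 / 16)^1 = -15 / 14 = -1.07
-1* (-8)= 8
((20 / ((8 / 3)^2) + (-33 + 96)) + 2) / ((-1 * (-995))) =217 / 3184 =0.07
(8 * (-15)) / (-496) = 0.24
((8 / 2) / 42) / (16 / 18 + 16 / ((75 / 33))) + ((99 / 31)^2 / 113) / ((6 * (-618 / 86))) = 692687031 / 69839633276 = 0.01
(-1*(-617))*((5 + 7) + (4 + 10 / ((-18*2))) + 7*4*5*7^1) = 11058491 / 18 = 614360.61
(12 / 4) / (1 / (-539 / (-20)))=1617 / 20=80.85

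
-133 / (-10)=133 / 10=13.30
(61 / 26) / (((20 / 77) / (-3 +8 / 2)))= 9.03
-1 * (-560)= 560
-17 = -17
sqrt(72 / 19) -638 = -638+6 * sqrt(38) / 19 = -636.05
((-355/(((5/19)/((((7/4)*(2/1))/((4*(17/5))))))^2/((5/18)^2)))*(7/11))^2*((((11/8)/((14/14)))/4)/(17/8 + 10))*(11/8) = 1207645221773265625/111472403822936064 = 10.83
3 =3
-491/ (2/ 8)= -1964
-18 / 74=-9 / 37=-0.24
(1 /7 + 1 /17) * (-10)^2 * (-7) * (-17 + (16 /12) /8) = 40400 /17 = 2376.47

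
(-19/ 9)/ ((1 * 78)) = -19/ 702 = -0.03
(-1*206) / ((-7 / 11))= 2266 / 7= 323.71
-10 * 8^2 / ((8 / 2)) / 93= -160 / 93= -1.72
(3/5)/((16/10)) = 3/8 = 0.38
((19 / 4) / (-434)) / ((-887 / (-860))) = -0.01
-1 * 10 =-10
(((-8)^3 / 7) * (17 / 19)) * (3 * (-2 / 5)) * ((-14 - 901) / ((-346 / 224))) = 152911872 / 3287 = 46520.19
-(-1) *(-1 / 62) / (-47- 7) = 1 / 3348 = 0.00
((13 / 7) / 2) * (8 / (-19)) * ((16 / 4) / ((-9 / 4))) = 832 / 1197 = 0.70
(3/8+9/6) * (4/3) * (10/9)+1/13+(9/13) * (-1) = 253/117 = 2.16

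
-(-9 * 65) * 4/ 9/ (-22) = -130/ 11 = -11.82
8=8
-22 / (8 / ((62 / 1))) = -341 / 2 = -170.50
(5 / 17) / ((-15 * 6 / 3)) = -0.01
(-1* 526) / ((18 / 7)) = -1841 / 9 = -204.56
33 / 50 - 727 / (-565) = 10999 / 5650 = 1.95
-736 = -736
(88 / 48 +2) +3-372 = -2191 / 6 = -365.17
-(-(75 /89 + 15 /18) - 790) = 422755 /534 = 791.68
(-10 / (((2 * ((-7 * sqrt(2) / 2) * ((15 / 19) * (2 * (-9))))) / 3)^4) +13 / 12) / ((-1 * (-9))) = 68262700679 / 567106596000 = 0.12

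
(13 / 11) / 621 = 13 / 6831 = 0.00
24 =24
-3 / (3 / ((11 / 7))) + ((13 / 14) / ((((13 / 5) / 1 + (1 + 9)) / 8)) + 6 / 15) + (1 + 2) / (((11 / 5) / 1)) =18962 / 24255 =0.78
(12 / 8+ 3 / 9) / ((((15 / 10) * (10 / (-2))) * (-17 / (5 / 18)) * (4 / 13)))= 143 / 11016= 0.01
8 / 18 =4 / 9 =0.44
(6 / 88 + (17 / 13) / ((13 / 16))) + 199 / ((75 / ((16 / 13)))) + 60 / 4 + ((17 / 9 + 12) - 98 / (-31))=1918706989 / 51866100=36.99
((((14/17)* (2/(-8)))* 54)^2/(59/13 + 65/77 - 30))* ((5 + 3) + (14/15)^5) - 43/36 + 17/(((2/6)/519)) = 1176125654576869/44509612500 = 26424.08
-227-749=-976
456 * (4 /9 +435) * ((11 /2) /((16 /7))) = 5733497 /12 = 477791.42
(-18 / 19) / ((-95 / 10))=36 / 361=0.10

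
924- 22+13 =915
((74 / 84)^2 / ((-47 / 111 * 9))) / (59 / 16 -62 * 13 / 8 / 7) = 202612 / 10650717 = 0.02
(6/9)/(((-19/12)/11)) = -88/19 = -4.63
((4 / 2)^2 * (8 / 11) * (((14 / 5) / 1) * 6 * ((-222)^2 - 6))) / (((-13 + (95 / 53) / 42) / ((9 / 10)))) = -1326844447488 / 7931825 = -167281.10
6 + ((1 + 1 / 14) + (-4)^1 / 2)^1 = 5.07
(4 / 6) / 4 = 1 / 6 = 0.17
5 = 5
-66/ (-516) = 11/ 86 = 0.13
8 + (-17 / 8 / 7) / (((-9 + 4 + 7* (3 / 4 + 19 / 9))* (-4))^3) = 70936521001 / 8867063576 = 8.00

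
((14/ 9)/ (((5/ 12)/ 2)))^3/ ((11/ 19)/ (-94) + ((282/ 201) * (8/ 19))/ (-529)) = -88933625503744/ 1554393375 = -57214.36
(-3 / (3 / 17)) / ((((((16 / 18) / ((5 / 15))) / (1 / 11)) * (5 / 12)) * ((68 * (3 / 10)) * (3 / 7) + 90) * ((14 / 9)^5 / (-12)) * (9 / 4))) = 111537 / 13522432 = 0.01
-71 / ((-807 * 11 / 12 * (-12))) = -71 / 8877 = -0.01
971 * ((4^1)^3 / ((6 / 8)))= 248576 / 3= 82858.67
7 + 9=16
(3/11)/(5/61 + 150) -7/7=-100522/100705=-1.00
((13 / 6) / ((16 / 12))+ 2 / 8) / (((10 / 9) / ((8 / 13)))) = 27 / 26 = 1.04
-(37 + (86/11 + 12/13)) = -6541/143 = -45.74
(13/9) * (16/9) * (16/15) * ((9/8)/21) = 416/2835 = 0.15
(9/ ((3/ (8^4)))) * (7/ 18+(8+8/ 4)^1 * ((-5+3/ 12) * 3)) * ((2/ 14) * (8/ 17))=-41910272/ 357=-117395.72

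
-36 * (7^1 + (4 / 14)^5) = -4236516 / 16807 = -252.07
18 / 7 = 2.57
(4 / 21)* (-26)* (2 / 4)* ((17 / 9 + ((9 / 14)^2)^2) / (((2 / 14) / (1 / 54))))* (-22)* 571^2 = 33201831943423 / 7001316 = 4742227.31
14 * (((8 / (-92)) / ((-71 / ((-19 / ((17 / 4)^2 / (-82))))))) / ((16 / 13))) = 567112 / 471937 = 1.20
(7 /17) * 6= 42 /17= 2.47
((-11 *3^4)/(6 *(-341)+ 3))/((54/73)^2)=58619/73548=0.80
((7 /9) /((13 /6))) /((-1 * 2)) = -7 /39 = -0.18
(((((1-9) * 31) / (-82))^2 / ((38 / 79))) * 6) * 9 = 32797008 / 31939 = 1026.86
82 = 82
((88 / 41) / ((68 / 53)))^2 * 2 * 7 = 19033784 / 485809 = 39.18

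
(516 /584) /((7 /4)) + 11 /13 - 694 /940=1913129 /3122210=0.61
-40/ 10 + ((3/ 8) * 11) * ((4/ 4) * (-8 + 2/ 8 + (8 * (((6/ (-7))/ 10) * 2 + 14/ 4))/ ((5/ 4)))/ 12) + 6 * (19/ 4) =653157/ 22400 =29.16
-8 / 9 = -0.89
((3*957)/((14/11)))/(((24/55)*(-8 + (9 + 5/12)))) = 1736955/476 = 3649.07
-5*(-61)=305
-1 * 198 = -198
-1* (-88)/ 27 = 88/ 27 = 3.26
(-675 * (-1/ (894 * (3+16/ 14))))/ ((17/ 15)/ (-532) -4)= -6284250/ 137999777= -0.05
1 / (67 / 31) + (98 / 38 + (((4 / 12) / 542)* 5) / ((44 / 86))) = 138782879 / 45537756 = 3.05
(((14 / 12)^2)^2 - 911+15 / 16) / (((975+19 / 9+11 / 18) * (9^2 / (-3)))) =147130 / 4276557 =0.03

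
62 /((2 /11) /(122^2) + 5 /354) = 224588397 /51208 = 4385.81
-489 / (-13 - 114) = 489 / 127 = 3.85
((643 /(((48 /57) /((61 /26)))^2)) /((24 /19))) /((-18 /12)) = -16410863977 /6230016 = -2634.16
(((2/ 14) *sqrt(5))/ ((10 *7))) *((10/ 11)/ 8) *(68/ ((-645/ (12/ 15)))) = -34 *sqrt(5)/ 1738275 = -0.00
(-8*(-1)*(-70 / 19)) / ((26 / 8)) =-2240 / 247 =-9.07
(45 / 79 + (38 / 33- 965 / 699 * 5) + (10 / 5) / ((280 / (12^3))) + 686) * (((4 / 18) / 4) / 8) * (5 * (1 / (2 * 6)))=2.01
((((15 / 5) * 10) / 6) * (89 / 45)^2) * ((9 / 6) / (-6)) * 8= -15842 / 405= -39.12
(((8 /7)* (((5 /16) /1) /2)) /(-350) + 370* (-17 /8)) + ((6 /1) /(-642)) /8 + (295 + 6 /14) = -51467711 /104860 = -490.82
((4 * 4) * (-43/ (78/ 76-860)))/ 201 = 26144/ 6560841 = 0.00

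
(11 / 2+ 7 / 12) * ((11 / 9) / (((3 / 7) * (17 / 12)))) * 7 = 39347 / 459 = 85.72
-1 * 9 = -9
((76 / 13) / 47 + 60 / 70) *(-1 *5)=-4.91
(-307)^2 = 94249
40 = 40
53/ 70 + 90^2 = 567053/ 70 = 8100.76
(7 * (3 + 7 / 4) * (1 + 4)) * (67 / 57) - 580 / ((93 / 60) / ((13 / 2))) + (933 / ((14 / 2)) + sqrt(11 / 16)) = -5477659 / 2604 + sqrt(11) / 4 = -2102.73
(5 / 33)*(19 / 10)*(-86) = -817 / 33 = -24.76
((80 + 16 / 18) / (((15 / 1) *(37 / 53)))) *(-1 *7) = -270088 / 4995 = -54.07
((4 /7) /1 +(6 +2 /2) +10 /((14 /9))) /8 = 7 /4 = 1.75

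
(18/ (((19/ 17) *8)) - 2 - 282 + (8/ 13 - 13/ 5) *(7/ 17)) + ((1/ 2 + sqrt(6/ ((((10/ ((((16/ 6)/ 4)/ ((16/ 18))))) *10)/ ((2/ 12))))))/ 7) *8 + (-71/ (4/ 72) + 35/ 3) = -2731019923/ 1763580 + 2 *sqrt(3)/ 35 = -1548.47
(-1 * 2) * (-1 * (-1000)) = -2000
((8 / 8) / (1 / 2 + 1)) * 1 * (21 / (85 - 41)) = 7 / 22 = 0.32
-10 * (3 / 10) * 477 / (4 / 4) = -1431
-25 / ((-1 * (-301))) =-25 / 301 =-0.08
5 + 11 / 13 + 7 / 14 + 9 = 399 / 26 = 15.35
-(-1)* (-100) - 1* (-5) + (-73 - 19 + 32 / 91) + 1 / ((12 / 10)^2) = -609185 / 3276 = -185.95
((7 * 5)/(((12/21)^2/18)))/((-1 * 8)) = -241.17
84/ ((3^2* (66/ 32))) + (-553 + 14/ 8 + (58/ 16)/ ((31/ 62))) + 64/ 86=-2293376/ 4257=-538.73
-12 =-12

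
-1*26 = -26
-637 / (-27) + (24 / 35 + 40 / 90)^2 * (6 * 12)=3821989 / 33075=115.56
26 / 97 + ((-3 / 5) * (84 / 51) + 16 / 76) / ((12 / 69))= -658544 / 156655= -4.20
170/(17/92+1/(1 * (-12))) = 11730/7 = 1675.71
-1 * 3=-3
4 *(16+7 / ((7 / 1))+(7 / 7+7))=100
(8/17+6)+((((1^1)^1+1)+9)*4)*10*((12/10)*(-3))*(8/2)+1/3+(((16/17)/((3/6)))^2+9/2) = -10960879/1734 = -6321.15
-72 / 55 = -1.31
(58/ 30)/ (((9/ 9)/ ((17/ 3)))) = 493/ 45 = 10.96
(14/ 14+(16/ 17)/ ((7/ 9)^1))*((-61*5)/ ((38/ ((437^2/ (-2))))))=806240965/ 476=1693783.54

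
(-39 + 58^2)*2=6650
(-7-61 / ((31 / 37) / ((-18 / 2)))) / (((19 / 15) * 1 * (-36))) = -25120 / 1767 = -14.22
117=117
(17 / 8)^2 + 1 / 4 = 4.77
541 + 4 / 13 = 7037 / 13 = 541.31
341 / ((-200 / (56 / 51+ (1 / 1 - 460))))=7963373 / 10200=780.72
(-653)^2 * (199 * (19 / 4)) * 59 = 95122893311 / 4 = 23780723327.75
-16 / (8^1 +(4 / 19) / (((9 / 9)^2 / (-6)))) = -19 / 8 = -2.38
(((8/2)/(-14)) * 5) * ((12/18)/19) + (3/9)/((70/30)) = 37/399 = 0.09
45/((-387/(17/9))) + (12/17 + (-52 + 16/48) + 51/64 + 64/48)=-20652887/421056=-49.05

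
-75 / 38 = -1.97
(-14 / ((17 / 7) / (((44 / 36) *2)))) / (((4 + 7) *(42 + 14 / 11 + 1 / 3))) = -2156 / 73389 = -0.03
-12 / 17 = -0.71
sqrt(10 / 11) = sqrt(110) / 11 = 0.95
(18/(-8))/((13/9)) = -81/52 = -1.56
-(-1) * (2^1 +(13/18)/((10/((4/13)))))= 91/45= 2.02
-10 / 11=-0.91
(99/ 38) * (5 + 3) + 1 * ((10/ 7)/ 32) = 44447/ 2128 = 20.89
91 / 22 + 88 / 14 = 1605 / 154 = 10.42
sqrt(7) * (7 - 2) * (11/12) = 12.13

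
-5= -5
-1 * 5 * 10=-50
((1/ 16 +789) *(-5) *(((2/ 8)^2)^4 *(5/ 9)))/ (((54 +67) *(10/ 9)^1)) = -63125/ 253755392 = -0.00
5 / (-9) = -5 / 9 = -0.56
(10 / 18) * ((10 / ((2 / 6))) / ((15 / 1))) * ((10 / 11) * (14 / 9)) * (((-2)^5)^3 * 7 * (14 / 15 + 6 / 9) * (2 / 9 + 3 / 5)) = -3802136576 / 8019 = -474140.99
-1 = -1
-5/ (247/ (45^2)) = -10125/ 247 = -40.99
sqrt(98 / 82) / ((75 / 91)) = 637 * sqrt(41) / 3075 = 1.33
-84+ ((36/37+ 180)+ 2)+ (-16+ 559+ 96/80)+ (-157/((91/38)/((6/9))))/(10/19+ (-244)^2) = 18372521464757/28565476485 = 643.17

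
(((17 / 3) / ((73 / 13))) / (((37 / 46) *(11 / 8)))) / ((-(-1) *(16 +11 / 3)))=81328 / 1752949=0.05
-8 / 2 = -4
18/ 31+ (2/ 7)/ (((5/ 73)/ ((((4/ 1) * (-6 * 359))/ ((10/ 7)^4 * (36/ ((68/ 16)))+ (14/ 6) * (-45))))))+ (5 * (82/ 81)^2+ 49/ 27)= 504546749419477/ 964678428225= 523.02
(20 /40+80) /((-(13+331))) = -161 /688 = -0.23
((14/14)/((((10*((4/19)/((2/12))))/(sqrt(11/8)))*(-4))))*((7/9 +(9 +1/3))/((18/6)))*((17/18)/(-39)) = 0.00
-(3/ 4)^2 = -9/ 16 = -0.56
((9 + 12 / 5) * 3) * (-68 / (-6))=1938 / 5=387.60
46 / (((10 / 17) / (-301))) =-117691 / 5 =-23538.20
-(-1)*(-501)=-501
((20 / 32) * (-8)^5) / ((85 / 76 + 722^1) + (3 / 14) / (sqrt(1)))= -10895360 / 384813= -28.31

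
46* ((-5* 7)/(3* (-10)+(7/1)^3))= -1610/313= -5.14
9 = 9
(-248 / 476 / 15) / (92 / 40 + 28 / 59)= -7316 / 584409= -0.01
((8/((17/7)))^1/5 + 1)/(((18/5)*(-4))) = -0.12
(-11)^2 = 121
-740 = -740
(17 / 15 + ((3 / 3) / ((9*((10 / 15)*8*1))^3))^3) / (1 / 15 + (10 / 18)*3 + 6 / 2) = 7664764276703237 / 32011662567407616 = 0.24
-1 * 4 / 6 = -2 / 3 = -0.67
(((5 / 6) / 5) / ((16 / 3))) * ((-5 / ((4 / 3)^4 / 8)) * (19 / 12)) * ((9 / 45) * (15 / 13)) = -7695 / 53248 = -0.14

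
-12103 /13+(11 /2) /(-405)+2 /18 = -754031 /810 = -930.90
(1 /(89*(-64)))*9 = -9 /5696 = -0.00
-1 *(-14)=14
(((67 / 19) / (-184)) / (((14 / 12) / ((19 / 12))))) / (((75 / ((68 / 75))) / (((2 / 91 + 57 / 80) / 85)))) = -358249 / 131859000000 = -0.00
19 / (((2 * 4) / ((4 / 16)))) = 19 / 32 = 0.59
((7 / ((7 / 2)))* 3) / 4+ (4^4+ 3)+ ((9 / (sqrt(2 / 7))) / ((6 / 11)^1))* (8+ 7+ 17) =521 / 2+ 264* sqrt(14) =1248.30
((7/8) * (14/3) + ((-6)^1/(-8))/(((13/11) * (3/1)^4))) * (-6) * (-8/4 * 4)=22976/117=196.38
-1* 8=-8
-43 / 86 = -1 / 2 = -0.50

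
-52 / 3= -17.33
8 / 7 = 1.14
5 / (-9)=-5 / 9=-0.56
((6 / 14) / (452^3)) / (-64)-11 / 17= -455078170675 / 703302627328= -0.65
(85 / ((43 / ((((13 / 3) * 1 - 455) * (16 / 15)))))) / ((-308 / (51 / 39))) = 120224 / 29799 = 4.03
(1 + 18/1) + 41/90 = 1751/90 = 19.46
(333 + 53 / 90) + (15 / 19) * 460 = 1191437 / 1710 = 696.75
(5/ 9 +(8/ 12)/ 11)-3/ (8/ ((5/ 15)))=389/ 792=0.49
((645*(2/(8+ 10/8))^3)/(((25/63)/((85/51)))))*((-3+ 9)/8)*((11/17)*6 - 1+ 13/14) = 67393728/861101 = 78.26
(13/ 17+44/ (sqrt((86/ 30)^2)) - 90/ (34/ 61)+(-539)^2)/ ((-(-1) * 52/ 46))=4882085685/ 19006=256870.76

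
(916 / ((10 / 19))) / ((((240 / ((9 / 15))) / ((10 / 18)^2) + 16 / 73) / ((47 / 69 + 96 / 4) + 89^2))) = 43534361249 / 4080660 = 10668.46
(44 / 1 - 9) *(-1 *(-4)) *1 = 140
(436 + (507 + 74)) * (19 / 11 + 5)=75258 / 11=6841.64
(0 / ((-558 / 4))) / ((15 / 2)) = 0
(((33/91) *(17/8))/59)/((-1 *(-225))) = 187/3221400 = 0.00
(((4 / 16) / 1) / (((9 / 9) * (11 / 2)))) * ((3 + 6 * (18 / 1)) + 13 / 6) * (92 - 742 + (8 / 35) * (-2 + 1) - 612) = -714211 / 110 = -6492.83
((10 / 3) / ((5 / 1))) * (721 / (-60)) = -721 / 90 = -8.01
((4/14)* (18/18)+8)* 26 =1508/7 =215.43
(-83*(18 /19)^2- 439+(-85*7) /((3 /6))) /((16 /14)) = -4304727 /2888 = -1490.56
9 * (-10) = -90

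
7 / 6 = 1.17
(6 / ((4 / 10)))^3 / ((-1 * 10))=-675 / 2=-337.50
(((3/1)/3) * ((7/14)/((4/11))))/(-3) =-0.46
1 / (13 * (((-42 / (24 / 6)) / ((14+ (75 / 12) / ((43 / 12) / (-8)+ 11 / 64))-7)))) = 1658 / 14469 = 0.11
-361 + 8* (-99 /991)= -358543 /991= -361.80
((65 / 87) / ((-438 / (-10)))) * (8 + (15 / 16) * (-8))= 325 / 38106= 0.01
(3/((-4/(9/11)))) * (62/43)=-837/946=-0.88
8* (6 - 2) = 32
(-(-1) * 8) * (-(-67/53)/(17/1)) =536/901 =0.59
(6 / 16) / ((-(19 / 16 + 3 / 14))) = -42 / 157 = -0.27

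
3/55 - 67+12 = -3022/55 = -54.95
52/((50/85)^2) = 3757/25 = 150.28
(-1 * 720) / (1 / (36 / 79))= -25920 / 79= -328.10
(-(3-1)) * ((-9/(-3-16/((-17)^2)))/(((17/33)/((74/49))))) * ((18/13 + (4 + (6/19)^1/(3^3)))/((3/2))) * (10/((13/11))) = -73040285120/138930337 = -525.73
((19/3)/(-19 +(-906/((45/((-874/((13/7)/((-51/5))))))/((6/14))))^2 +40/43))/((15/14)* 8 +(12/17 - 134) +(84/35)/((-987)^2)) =-793961603378125/26823965880001857588063834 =-0.00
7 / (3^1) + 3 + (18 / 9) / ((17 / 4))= 296 / 51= 5.80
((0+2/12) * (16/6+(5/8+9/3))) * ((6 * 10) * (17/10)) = 2567/24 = 106.96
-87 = -87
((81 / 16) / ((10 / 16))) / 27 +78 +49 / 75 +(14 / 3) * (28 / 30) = 37489 / 450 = 83.31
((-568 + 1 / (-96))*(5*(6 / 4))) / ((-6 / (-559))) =-152408555 / 384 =-396897.28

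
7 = 7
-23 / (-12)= 23 / 12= 1.92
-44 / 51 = -0.86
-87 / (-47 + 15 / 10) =174 / 91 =1.91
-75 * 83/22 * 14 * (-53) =2309475/11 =209952.27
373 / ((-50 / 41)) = -15293 / 50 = -305.86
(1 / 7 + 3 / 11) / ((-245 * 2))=-16 / 18865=-0.00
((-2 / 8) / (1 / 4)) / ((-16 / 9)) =9 / 16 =0.56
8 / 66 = 4 / 33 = 0.12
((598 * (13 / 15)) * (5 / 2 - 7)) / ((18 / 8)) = -15548 / 15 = -1036.53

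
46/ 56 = 23/ 28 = 0.82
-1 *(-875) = 875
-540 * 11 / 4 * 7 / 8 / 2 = -10395 / 16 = -649.69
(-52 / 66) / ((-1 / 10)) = 260 / 33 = 7.88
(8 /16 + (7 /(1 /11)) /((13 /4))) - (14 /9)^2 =45853 /2106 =21.77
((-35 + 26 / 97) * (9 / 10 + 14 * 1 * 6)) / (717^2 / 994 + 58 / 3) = -4264678971 / 775960715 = -5.50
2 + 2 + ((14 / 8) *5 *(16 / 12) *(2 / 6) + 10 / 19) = 1439 / 171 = 8.42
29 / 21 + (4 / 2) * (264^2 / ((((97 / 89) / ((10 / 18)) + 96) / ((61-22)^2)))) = 60038897189 / 27741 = 2164265.79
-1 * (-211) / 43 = 211 / 43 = 4.91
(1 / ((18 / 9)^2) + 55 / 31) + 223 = 225.02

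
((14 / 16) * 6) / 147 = 1 / 28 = 0.04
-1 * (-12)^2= -144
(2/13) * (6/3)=4/13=0.31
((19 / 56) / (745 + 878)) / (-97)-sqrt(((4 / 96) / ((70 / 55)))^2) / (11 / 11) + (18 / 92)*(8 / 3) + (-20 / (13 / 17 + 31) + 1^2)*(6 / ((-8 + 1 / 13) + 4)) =-4805610043 / 62047965168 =-0.08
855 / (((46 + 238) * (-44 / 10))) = -4275 / 6248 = -0.68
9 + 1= 10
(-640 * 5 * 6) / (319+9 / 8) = -153600 / 2561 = -59.98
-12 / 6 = -2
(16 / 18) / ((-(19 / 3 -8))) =8 / 15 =0.53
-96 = -96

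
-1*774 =-774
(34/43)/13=0.06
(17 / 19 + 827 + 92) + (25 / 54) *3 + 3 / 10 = 787954 / 855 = 921.58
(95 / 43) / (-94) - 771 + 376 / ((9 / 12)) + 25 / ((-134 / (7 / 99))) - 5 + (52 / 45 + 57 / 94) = -36588597467 / 134052930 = -272.94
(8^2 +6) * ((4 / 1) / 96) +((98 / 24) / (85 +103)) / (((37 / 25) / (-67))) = 1.93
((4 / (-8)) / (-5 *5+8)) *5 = 5 / 34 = 0.15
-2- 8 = -10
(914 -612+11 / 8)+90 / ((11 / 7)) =31737 / 88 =360.65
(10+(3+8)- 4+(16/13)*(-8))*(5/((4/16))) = 1860/13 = 143.08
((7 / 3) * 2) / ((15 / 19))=266 / 45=5.91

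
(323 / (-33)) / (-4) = 323 / 132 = 2.45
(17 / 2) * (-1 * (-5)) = 85 / 2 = 42.50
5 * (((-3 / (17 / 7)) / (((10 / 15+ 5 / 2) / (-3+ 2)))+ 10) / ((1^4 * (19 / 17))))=16780 / 361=46.48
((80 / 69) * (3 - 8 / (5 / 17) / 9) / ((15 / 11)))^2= 30976 / 86769225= 0.00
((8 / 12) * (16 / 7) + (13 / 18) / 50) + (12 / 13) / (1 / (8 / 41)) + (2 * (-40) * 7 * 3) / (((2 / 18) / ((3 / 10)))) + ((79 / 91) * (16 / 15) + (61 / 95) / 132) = -795377637812 / 175450275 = -4533.35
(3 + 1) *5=20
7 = 7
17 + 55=72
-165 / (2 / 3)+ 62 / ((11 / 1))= -5321 / 22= -241.86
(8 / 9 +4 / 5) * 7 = 532 / 45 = 11.82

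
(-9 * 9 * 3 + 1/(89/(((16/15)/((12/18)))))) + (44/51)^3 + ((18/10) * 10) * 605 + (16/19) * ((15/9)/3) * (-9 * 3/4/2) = 11940263593457/1121564205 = 10646.08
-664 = -664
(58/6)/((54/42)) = 203/27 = 7.52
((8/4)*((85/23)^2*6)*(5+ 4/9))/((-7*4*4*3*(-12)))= 50575/228528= 0.22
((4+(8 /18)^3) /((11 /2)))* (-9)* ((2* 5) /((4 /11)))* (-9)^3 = 134100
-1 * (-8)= 8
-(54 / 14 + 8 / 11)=-353 / 77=-4.58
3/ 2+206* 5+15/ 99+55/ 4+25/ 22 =138143/ 132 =1046.54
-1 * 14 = -14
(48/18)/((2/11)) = 44/3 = 14.67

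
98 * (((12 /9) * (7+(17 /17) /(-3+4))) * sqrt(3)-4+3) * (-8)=784-25088 * sqrt(3) /3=-13700.56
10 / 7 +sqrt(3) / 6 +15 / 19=sqrt(3) / 6 +295 / 133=2.51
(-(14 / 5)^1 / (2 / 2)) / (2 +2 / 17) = -1.32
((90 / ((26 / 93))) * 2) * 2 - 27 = 1260.69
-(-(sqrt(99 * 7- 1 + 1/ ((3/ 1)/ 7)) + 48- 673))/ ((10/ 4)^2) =-100 + 4 * sqrt(6249)/ 75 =-95.78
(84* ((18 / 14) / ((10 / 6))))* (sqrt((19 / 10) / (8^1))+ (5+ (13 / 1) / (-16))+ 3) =81* sqrt(95) / 25+ 1863 / 4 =497.33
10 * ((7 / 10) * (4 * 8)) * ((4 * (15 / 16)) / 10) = 84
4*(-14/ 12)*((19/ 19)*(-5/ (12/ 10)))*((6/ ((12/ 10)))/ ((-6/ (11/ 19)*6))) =-9625/ 6156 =-1.56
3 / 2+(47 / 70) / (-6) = 1.39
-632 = -632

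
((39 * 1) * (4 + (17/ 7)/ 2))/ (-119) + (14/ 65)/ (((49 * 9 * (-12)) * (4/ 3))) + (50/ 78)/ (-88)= -9199433/ 5360355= -1.72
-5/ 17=-0.29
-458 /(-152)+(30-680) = -49171 /76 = -646.99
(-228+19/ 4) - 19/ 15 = -13471/ 60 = -224.52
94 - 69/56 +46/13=96.31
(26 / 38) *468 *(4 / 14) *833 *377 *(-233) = -127193065272 / 19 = -6694371856.42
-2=-2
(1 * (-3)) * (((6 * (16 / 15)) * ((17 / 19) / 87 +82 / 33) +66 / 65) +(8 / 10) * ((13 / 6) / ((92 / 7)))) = -186110987 / 3624478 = -51.35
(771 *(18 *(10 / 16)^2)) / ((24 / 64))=57825 / 4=14456.25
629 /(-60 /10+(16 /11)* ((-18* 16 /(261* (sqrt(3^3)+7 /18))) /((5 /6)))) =-13855345829215 /131038473234+83213982720* sqrt(3) /21839745539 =-99.14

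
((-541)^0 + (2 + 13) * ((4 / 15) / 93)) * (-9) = -291 / 31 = -9.39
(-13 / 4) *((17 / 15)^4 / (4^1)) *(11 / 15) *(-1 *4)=11943503 / 3037500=3.93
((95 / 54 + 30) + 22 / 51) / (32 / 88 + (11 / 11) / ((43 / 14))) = 13977623 / 299268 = 46.71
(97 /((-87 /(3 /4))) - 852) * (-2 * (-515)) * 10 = -254742175 /29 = -8784212.93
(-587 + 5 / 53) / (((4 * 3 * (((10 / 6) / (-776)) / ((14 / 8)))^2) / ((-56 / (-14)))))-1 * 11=-172093710727 / 1325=-129882045.83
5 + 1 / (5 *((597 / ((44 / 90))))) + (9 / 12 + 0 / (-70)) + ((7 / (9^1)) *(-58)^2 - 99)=1355712463 / 537300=2523.19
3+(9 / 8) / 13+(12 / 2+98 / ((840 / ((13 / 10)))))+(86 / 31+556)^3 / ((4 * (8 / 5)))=1583612376823657 / 58092450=27260209.83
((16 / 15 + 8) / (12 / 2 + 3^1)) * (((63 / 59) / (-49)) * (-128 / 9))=17408 / 55755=0.31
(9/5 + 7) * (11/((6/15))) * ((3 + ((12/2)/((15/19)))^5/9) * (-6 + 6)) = 0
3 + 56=59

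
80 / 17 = 4.71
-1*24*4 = -96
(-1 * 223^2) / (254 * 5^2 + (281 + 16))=-49729 / 6647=-7.48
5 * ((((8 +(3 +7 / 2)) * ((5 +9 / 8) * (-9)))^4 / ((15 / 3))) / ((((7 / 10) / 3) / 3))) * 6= 515919660268643505 / 16384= 31489237076943.57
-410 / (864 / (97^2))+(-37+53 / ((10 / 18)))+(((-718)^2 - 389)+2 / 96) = 275793391 / 540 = 510728.50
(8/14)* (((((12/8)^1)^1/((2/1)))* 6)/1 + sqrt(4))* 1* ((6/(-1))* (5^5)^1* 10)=-4875000/7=-696428.57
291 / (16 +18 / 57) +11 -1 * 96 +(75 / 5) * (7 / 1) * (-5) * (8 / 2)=-671821 / 310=-2167.16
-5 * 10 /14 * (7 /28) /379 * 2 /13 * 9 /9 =-25 /68978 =-0.00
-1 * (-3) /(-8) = -3 /8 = -0.38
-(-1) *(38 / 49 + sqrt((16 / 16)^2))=87 / 49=1.78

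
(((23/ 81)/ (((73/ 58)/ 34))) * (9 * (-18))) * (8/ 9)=-725696/ 657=-1104.56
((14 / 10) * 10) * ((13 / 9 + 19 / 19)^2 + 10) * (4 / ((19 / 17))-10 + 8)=181160 / 513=353.14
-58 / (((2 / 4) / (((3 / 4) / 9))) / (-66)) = 638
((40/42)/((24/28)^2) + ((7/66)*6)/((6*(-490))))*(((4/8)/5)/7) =53891/2910600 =0.02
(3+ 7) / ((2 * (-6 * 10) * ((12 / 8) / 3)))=-1 / 6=-0.17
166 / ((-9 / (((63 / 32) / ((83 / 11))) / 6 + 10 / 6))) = -27253 / 864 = -31.54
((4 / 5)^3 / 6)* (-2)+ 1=311 / 375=0.83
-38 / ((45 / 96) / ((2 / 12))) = -608 / 45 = -13.51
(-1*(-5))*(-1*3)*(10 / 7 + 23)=-2565 / 7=-366.43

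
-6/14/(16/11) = -33/112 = -0.29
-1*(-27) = 27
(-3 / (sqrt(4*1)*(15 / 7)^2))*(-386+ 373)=637 / 150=4.25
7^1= 7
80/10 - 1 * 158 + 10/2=-145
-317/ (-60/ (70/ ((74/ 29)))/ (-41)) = -5942.32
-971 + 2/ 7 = -6795/ 7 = -970.71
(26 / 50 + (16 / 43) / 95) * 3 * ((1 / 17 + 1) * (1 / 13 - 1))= -6934248 / 4513925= -1.54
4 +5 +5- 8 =6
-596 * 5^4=-372500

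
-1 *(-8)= 8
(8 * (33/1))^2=69696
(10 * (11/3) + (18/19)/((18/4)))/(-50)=-1051/1425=-0.74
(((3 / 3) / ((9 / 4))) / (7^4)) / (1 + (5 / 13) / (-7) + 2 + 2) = 26 / 694575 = 0.00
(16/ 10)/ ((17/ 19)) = 152/ 85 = 1.79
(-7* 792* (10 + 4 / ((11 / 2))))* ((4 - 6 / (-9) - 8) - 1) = 257712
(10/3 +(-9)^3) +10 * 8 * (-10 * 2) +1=-6974/3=-2324.67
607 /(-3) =-607 /3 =-202.33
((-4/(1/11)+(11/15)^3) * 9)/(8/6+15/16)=-2354704/13625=-172.82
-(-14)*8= 112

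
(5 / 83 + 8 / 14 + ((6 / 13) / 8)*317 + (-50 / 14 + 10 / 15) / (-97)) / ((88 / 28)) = 166603241 / 27631032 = 6.03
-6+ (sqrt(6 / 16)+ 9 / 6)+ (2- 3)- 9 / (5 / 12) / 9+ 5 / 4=-133 / 20+ sqrt(6) / 4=-6.04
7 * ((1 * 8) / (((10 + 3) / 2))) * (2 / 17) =224 / 221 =1.01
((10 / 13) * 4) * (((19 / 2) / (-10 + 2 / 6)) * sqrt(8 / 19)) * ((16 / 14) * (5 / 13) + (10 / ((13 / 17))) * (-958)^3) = 125552317828800 * sqrt(38) / 34307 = 22559724433.18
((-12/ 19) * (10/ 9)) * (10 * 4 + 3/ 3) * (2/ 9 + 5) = -77080/ 513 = -150.25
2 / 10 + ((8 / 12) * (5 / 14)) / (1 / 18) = 4.49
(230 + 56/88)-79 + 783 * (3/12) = 347.39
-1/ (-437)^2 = -1/ 190969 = -0.00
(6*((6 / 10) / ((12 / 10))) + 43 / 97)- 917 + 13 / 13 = -88518 / 97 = -912.56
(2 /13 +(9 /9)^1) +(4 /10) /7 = 551 /455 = 1.21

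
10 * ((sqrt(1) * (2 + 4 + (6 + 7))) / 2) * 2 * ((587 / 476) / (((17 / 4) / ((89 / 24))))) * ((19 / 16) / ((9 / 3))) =94298615 / 1165248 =80.93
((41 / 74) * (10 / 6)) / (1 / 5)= 1025 / 222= 4.62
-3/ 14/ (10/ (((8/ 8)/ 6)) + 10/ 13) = -39/ 11060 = -0.00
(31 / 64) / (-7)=-31 / 448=-0.07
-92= -92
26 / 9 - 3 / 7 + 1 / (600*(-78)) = 805993 / 327600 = 2.46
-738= -738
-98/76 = -49/38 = -1.29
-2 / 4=-0.50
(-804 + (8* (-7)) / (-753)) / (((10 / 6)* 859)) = -605356 / 1078045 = -0.56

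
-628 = -628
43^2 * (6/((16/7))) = 38829/8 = 4853.62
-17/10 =-1.70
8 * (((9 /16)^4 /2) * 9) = 59049 /16384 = 3.60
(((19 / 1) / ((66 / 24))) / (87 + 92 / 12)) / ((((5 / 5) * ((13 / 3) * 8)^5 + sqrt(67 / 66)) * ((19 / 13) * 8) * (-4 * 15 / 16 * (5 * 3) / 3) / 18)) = -691813173362688 / 5780353932606130689292025 + 2302911 * sqrt(4422) / 63583893258667437582212275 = -0.00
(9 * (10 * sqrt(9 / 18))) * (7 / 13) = 34.27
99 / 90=11 / 10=1.10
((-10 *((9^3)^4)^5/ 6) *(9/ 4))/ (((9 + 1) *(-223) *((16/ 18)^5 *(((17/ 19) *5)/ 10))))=6048364688379893166990207777904622075492922546837506488966740993/ 496893952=12172345153397828370006420000000000000000000000000000000.00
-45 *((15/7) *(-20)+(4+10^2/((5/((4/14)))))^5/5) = -13052988612/16807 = -776640.01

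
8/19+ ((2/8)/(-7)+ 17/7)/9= 3289/4788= 0.69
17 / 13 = 1.31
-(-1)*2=2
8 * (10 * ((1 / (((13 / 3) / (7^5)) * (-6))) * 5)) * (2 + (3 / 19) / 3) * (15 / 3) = -50421000 / 19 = -2653736.84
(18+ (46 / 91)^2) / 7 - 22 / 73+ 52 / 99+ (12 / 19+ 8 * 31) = 2001553729492 / 7959622671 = 251.46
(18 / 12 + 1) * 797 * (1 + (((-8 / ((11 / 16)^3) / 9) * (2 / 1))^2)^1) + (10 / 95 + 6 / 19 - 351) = 334146622259953 / 5452864758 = 61279.10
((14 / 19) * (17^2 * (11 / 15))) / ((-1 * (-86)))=22253 / 12255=1.82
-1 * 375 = -375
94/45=2.09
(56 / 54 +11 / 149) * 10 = 44690 / 4023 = 11.11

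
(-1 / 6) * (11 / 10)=-11 / 60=-0.18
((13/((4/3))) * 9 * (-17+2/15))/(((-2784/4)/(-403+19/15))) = -9909757/11600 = -854.29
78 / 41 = 1.90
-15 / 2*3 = -22.50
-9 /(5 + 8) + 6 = 69 /13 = 5.31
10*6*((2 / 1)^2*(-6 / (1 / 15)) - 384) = -44640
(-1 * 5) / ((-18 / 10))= 25 / 9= 2.78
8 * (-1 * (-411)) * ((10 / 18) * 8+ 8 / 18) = 48224 / 3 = 16074.67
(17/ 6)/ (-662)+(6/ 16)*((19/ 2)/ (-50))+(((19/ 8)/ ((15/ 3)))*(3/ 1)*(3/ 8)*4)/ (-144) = -574343/ 6355200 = -0.09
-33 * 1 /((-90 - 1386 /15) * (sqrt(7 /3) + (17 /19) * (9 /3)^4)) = 0.00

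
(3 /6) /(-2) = -0.25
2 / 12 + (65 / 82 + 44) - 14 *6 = -4802 / 123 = -39.04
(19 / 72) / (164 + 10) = 19 / 12528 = 0.00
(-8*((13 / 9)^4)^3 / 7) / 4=-46596170244962 / 1977006755367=-23.57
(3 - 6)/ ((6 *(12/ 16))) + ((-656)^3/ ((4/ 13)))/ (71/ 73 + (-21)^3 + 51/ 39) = 2612037601094/ 26359575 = 99092.55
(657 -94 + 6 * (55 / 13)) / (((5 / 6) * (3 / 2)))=30596 / 65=470.71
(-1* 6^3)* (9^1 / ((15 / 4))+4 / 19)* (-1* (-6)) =-321408 / 95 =-3383.24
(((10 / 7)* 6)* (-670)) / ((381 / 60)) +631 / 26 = -20343041 / 23114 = -880.12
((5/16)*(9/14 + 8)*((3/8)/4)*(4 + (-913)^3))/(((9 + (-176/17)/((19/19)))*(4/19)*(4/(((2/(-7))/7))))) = -446160873778785/64626688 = -6903662.98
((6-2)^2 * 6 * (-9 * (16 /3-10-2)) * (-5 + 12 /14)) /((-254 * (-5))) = -16704 /889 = -18.79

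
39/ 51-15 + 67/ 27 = -5395/ 459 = -11.75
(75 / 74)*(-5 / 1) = -375 / 74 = -5.07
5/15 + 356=1069/3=356.33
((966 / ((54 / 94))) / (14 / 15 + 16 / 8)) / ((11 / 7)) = 264845 / 726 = 364.80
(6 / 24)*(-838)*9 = -3771 / 2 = -1885.50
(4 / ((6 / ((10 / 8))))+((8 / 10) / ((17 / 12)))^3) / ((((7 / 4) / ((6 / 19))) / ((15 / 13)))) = 44810124 / 212364425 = 0.21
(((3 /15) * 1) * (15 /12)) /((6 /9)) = 0.38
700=700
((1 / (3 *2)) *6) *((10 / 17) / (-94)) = -5 / 799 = -0.01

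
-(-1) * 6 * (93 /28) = 279 /14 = 19.93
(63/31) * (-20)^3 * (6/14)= -216000/31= -6967.74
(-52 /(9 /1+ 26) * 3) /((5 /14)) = -312 /25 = -12.48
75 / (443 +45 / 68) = 5100 / 30169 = 0.17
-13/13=-1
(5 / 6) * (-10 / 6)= -25 / 18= -1.39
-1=-1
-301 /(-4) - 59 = 65 /4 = 16.25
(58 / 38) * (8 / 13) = 232 / 247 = 0.94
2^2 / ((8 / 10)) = 5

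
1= 1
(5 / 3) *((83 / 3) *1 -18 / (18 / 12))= 235 / 9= 26.11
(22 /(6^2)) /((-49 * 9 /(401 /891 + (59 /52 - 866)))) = 40050091 /33434856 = 1.20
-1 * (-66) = 66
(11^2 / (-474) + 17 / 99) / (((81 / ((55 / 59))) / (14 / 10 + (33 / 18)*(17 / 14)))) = -1990561 / 570841992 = -0.00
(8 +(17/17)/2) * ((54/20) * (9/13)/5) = 4131/1300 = 3.18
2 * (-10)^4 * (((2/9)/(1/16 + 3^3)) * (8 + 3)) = 7040000/3897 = 1806.52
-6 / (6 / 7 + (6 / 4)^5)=-0.71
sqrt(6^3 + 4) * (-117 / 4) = -117 * sqrt(55) / 2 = -433.85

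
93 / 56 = 1.66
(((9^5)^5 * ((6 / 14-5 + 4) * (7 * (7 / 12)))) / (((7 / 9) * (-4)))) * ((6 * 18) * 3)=174449211009120179071170507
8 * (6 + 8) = 112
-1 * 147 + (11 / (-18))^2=-47507 / 324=-146.63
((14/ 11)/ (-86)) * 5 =-35/ 473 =-0.07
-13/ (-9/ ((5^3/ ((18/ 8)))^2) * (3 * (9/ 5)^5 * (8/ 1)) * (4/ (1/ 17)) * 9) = 634765625/ 39516889878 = 0.02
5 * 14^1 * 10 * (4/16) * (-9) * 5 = -7875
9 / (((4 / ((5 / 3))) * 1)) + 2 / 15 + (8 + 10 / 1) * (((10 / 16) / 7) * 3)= 8.70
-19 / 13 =-1.46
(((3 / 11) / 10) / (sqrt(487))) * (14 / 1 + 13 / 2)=123 * sqrt(487) / 107140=0.03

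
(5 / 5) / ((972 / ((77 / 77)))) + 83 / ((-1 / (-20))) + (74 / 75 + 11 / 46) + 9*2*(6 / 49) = 45554885177 / 27386100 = 1663.43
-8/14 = -4/7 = -0.57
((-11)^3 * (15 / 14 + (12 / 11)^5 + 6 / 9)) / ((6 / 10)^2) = -555191675 / 45738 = -12138.52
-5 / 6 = -0.83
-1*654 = -654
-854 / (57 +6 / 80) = -34160 / 2283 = -14.96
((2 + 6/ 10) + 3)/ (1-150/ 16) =-224/ 335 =-0.67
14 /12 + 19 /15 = 73 /30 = 2.43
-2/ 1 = -2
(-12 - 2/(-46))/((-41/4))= 1100/943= 1.17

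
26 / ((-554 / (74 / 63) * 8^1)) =-481 / 69804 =-0.01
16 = 16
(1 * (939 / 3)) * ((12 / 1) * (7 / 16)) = 6573 / 4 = 1643.25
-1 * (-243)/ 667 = 243/ 667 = 0.36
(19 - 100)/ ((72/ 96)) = -108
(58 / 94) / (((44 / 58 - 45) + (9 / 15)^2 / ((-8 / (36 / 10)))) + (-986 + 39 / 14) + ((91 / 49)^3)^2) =-49471404500 / 79102646609797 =-0.00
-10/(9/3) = -10/3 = -3.33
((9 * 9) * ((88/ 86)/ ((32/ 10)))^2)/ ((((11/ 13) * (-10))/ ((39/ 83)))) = -2258685/ 4910944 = -0.46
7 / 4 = 1.75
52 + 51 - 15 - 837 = -749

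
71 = 71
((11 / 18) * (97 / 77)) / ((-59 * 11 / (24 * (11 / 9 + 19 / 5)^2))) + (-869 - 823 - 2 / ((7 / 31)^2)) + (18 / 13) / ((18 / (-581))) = -4461989969233 / 2511483975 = -1776.63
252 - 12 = 240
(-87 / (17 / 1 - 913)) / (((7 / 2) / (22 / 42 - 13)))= -3799 / 10976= -0.35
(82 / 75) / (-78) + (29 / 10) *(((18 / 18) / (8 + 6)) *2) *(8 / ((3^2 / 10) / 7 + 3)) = 223207 / 213525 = 1.05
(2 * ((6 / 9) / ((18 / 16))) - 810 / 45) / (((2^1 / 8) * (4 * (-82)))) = 227 / 1107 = 0.21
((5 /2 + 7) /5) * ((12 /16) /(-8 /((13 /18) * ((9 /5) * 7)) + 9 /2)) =5187 /13180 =0.39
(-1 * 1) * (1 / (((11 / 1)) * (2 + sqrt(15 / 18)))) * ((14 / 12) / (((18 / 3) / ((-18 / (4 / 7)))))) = 147 / 418 - 49 * sqrt(30) / 1672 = 0.19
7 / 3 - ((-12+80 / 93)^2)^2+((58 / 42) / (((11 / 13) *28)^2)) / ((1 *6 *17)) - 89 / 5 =-130173740563069799423 / 8444621499320160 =-15414.99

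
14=14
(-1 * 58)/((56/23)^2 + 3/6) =-61364/6801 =-9.02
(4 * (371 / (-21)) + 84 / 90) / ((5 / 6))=-2092 / 25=-83.68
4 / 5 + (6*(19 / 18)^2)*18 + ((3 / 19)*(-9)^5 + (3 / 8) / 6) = -41962627 / 4560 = -9202.33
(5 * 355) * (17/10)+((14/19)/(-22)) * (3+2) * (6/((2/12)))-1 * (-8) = 1262139/418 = 3019.47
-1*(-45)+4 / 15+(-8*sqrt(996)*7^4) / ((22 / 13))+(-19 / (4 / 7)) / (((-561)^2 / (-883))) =285514607 / 6294420 - 249704*sqrt(249) / 11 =-358160.34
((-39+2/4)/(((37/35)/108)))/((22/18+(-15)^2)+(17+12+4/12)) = -130977/8510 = -15.39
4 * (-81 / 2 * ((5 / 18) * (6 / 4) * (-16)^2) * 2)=-34560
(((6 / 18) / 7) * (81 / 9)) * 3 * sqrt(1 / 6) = 3 * sqrt(6) / 14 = 0.52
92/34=46/17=2.71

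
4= 4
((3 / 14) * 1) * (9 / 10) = 27 / 140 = 0.19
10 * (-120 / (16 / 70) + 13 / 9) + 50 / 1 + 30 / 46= -1073275 / 207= -5184.90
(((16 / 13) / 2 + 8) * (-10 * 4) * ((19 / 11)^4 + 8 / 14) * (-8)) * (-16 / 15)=-15905767424 / 570999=-27856.03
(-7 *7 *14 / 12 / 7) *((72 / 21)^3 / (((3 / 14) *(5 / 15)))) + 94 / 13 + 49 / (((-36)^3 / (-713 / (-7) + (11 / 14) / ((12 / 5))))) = -66973450837 / 14556672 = -4600.88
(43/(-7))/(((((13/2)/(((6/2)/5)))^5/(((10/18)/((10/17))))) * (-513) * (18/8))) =46784/1388867878125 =0.00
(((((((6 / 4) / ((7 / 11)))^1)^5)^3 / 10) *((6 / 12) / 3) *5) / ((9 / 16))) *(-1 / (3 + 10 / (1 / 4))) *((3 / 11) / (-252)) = 67271543769770393427 / 46825996762901479424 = 1.44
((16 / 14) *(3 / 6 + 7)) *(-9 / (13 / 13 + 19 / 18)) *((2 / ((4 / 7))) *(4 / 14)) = -9720 / 259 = -37.53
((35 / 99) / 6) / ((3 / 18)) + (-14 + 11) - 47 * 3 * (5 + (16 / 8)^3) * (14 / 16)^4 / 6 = -147380393 / 811008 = -181.72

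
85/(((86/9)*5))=153/86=1.78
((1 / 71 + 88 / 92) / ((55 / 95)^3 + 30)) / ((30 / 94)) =102192241 / 1014587799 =0.10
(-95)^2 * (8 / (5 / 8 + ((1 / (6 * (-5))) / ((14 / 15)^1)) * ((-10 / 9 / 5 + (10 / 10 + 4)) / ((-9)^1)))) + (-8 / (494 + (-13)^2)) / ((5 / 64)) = 112118.71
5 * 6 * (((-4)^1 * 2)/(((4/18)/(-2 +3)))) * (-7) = 7560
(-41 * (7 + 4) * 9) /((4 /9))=-36531 /4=-9132.75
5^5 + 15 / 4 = 12515 / 4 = 3128.75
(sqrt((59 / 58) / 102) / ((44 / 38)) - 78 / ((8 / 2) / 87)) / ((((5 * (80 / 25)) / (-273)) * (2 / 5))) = 4631445 / 64 - 8645 * sqrt(87261) / 694144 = 72362.65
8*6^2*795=228960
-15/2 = -7.50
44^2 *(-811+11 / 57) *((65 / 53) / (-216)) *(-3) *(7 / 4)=-24003980 / 513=-46791.38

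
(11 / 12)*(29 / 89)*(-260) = -20735 / 267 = -77.66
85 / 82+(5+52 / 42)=12527 / 1722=7.27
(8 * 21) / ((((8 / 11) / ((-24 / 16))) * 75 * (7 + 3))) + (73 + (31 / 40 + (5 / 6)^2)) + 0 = 666067 / 9000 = 74.01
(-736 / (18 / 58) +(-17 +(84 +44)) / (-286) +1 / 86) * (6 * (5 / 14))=-656325455 / 129129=-5082.71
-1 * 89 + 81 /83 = -7306 /83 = -88.02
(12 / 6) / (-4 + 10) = 1 / 3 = 0.33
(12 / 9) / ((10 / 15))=2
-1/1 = -1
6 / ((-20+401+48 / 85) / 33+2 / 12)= 33660 / 65801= 0.51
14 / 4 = 7 / 2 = 3.50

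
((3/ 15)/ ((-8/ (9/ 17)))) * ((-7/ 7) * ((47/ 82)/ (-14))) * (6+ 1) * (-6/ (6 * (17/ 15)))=1269/ 379168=0.00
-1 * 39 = -39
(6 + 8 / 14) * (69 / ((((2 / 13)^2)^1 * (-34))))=-563.45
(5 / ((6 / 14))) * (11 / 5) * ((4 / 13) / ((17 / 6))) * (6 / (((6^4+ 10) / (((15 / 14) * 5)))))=9900 / 144313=0.07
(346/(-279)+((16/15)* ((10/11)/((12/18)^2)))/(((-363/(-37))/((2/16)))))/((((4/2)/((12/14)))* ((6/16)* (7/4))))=-0.79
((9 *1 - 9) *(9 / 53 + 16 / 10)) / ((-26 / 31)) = 0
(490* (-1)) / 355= -1.38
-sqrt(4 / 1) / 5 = -2 / 5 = -0.40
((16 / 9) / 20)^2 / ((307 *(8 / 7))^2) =0.00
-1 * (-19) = 19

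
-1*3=-3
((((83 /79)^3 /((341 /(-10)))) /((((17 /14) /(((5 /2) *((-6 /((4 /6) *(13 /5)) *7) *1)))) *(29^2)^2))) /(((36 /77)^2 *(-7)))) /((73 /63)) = -1887683307125 /1395211605479087656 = -0.00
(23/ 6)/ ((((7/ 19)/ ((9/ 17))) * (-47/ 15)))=-19665/ 11186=-1.76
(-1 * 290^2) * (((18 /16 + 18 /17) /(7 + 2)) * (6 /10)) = -12243.97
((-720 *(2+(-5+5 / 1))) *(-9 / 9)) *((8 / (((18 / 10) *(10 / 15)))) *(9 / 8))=10800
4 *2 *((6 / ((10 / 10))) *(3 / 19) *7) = 1008 / 19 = 53.05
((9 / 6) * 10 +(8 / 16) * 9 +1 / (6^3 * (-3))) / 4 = 12635 / 2592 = 4.87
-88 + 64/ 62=-2696/ 31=-86.97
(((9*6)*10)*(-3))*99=-160380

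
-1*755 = -755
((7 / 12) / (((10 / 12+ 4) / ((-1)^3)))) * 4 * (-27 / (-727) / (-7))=54 / 21083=0.00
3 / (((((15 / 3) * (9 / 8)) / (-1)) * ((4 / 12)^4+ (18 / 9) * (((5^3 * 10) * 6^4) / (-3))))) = 216 / 437399995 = 0.00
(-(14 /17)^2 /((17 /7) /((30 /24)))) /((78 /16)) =-13720 /191607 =-0.07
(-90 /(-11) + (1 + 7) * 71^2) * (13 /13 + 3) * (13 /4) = 5768074 /11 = 524370.36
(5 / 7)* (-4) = -20 / 7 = -2.86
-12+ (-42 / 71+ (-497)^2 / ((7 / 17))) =42590515 / 71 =599866.41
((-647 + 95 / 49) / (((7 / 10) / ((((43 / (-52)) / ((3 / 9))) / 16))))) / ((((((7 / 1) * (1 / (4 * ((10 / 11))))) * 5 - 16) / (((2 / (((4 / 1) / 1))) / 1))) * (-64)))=849465 / 4851392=0.18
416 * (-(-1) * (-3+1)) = -832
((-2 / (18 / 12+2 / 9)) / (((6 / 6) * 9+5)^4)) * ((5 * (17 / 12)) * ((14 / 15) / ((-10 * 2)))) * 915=3111 / 340256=0.01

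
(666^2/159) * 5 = 739260/53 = 13948.30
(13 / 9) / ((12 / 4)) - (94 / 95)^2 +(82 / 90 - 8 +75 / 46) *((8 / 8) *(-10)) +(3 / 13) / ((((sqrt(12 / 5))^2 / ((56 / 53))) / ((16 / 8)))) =209642405116 / 3861517725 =54.29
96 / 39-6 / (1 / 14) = -1060 / 13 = -81.54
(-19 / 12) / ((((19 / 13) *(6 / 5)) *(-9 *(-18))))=-65 / 11664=-0.01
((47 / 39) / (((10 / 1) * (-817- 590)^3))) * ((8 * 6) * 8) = -3008 / 181048799295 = -0.00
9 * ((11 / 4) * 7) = 693 / 4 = 173.25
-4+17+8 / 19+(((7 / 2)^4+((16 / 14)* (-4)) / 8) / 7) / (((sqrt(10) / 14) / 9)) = 255 / 19+150687* sqrt(10) / 560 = 864.34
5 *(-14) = -70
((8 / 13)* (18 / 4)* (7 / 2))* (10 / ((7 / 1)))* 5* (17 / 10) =1530 / 13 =117.69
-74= -74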